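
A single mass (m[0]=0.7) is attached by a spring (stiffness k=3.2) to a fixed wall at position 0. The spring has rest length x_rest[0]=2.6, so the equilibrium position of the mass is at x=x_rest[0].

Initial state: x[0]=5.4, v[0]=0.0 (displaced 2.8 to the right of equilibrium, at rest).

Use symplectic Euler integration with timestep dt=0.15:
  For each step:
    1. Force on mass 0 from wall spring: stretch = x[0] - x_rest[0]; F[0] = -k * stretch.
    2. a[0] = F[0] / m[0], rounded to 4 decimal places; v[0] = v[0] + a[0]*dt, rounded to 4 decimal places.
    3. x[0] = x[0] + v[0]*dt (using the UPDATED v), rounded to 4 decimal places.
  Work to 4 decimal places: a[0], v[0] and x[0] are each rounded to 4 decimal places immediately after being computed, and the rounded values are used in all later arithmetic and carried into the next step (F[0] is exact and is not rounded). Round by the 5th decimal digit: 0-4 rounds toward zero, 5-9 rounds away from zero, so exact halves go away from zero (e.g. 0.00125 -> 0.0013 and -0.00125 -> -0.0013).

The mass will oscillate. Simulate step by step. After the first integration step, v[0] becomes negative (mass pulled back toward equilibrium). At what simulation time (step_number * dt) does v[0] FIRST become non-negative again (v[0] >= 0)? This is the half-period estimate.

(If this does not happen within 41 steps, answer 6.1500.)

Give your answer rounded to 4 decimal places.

Answer: 1.5000

Derivation:
Step 0: x=[5.4000] v=[0.0000]
Step 1: x=[5.1120] v=[-1.9200]
Step 2: x=[4.5656] v=[-3.6425]
Step 3: x=[3.8171] v=[-4.9903]
Step 4: x=[2.9434] v=[-5.8249]
Step 5: x=[2.0343] v=[-6.0604]
Step 6: x=[1.1834] v=[-5.6725]
Step 7: x=[0.4782] v=[-4.7011]
Step 8: x=[-0.0087] v=[-3.2461]
Step 9: x=[-0.2273] v=[-1.4573]
Step 10: x=[-0.1551] v=[0.4814]
First v>=0 after going negative at step 10, time=1.5000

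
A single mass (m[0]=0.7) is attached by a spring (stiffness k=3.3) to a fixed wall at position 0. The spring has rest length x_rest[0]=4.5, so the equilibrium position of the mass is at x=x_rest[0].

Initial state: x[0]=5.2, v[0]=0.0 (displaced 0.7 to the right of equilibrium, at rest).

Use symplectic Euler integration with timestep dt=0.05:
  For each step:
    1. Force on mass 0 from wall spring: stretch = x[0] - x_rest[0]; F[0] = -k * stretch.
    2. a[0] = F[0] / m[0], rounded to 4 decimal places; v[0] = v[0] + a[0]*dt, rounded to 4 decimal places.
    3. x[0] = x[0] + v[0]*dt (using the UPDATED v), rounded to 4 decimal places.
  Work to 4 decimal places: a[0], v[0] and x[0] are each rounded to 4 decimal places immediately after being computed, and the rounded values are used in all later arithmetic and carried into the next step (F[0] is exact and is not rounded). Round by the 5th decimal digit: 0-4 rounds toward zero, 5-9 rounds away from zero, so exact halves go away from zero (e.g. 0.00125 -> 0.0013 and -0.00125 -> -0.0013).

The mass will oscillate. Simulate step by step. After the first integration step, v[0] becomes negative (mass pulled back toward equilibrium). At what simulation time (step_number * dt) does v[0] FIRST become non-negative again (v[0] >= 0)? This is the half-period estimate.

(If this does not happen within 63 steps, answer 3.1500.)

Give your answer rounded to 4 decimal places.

Step 0: x=[5.2000] v=[0.0000]
Step 1: x=[5.1918] v=[-0.1650]
Step 2: x=[5.1754] v=[-0.3281]
Step 3: x=[5.1510] v=[-0.4873]
Step 4: x=[5.1190] v=[-0.6408]
Step 5: x=[5.0797] v=[-0.7867]
Step 6: x=[5.0335] v=[-0.9233]
Step 7: x=[4.9810] v=[-1.0491]
Step 8: x=[4.9229] v=[-1.1625]
Step 9: x=[4.8598] v=[-1.2622]
Step 10: x=[4.7925] v=[-1.3470]
Step 11: x=[4.7217] v=[-1.4159]
Step 12: x=[4.6483] v=[-1.4682]
Step 13: x=[4.5731] v=[-1.5032]
Step 14: x=[4.4971] v=[-1.5204]
Step 15: x=[4.4211] v=[-1.5197]
Step 16: x=[4.3460] v=[-1.5011]
Step 17: x=[4.2728] v=[-1.4648]
Step 18: x=[4.2022] v=[-1.4112]
Step 19: x=[4.1352] v=[-1.3410]
Step 20: x=[4.0725] v=[-1.2550]
Step 21: x=[4.0148] v=[-1.1542]
Step 22: x=[3.9628] v=[-1.0398]
Step 23: x=[3.9171] v=[-0.9132]
Step 24: x=[3.8783] v=[-0.7758]
Step 25: x=[3.8468] v=[-0.6293]
Step 26: x=[3.8230] v=[-0.4753]
Step 27: x=[3.8072] v=[-0.3157]
Step 28: x=[3.7996] v=[-0.1524]
Step 29: x=[3.8002] v=[0.0127]
First v>=0 after going negative at step 29, time=1.4500

Answer: 1.4500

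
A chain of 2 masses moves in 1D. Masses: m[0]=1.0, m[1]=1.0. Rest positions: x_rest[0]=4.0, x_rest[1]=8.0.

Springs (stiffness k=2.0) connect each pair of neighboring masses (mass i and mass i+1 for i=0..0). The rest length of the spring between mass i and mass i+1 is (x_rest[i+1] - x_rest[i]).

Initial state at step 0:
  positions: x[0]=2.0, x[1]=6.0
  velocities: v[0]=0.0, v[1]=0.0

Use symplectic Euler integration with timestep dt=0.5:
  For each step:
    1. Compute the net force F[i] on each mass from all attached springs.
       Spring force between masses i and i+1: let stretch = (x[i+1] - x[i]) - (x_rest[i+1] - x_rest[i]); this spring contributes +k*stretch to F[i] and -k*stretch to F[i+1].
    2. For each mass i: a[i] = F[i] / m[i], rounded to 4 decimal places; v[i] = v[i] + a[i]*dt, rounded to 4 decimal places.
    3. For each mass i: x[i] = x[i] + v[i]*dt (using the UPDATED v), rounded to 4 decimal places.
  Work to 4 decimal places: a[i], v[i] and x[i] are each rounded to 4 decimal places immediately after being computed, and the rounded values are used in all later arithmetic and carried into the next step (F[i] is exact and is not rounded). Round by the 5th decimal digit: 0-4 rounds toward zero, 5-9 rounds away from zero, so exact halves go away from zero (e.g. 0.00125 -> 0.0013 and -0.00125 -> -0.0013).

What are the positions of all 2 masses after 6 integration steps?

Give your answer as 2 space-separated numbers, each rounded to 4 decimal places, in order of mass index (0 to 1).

Step 0: x=[2.0000 6.0000] v=[0.0000 0.0000]
Step 1: x=[2.0000 6.0000] v=[0.0000 0.0000]
Step 2: x=[2.0000 6.0000] v=[0.0000 0.0000]
Step 3: x=[2.0000 6.0000] v=[0.0000 0.0000]
Step 4: x=[2.0000 6.0000] v=[0.0000 0.0000]
Step 5: x=[2.0000 6.0000] v=[0.0000 0.0000]
Step 6: x=[2.0000 6.0000] v=[0.0000 0.0000]

Answer: 2.0000 6.0000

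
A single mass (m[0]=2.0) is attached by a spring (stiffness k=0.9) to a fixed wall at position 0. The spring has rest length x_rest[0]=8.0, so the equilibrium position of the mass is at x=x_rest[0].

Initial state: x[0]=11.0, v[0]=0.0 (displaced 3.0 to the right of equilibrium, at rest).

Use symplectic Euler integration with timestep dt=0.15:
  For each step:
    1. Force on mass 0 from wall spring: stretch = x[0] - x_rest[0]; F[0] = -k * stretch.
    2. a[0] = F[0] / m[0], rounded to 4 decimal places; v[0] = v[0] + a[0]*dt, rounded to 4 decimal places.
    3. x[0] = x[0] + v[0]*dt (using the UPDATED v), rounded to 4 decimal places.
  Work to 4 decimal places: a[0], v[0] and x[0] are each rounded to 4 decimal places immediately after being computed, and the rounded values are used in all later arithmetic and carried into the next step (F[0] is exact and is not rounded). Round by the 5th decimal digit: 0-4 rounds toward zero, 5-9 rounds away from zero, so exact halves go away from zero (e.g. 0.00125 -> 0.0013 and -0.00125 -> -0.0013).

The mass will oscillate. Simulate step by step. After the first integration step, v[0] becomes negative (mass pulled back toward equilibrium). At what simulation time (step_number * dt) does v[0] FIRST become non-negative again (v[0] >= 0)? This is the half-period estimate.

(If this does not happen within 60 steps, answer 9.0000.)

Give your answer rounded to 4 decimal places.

Answer: 4.8000

Derivation:
Step 0: x=[11.0000] v=[0.0000]
Step 1: x=[10.9696] v=[-0.2025]
Step 2: x=[10.9092] v=[-0.4029]
Step 3: x=[10.8193] v=[-0.5993]
Step 4: x=[10.7009] v=[-0.7896]
Step 5: x=[10.5551] v=[-0.9719]
Step 6: x=[10.3834] v=[-1.1444]
Step 7: x=[10.1876] v=[-1.3053]
Step 8: x=[9.9697] v=[-1.4530]
Step 9: x=[9.7318] v=[-1.5860]
Step 10: x=[9.4764] v=[-1.7029]
Step 11: x=[9.2060] v=[-1.8026]
Step 12: x=[8.9234] v=[-1.8840]
Step 13: x=[8.6315] v=[-1.9463]
Step 14: x=[8.3332] v=[-1.9889]
Step 15: x=[8.0315] v=[-2.0114]
Step 16: x=[7.7295] v=[-2.0135]
Step 17: x=[7.4302] v=[-1.9952]
Step 18: x=[7.1367] v=[-1.9567]
Step 19: x=[6.8519] v=[-1.8984]
Step 20: x=[6.5788] v=[-1.8209]
Step 21: x=[6.3201] v=[-1.7250]
Step 22: x=[6.0784] v=[-1.6116]
Step 23: x=[5.8561] v=[-1.4819]
Step 24: x=[5.6555] v=[-1.3372]
Step 25: x=[5.4787] v=[-1.1790]
Step 26: x=[5.3274] v=[-1.0088]
Step 27: x=[5.2031] v=[-0.8284]
Step 28: x=[5.1072] v=[-0.6396]
Step 29: x=[5.0406] v=[-0.4443]
Step 30: x=[5.0039] v=[-0.2445]
Step 31: x=[4.9976] v=[-0.0423]
Step 32: x=[5.0217] v=[0.1604]
First v>=0 after going negative at step 32, time=4.8000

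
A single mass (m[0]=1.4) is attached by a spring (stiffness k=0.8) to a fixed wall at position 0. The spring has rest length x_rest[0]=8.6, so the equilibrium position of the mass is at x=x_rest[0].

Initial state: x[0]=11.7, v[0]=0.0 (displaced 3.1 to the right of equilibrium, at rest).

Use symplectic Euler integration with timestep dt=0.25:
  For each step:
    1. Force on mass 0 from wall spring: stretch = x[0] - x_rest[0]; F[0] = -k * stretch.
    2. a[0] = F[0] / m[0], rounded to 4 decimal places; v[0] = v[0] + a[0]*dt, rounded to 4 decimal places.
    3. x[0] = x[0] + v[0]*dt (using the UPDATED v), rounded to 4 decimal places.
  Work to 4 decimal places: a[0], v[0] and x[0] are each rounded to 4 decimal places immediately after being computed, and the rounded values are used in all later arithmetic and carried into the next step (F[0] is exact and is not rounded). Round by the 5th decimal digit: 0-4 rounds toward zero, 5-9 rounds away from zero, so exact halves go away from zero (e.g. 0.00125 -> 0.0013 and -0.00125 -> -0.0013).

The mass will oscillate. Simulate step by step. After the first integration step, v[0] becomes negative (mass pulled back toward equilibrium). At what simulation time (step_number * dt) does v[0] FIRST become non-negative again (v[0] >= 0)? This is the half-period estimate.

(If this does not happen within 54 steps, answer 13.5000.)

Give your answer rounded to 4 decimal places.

Answer: 4.2500

Derivation:
Step 0: x=[11.7000] v=[0.0000]
Step 1: x=[11.5893] v=[-0.4429]
Step 2: x=[11.3718] v=[-0.8700]
Step 3: x=[11.0553] v=[-1.2660]
Step 4: x=[10.6511] v=[-1.6168]
Step 5: x=[10.1737] v=[-1.9098]
Step 6: x=[9.6401] v=[-2.1346]
Step 7: x=[9.0693] v=[-2.2832]
Step 8: x=[8.4817] v=[-2.3503]
Step 9: x=[7.8984] v=[-2.3334]
Step 10: x=[7.3401] v=[-2.2332]
Step 11: x=[6.8268] v=[-2.0532]
Step 12: x=[6.3768] v=[-1.7999]
Step 13: x=[6.0062] v=[-1.4823]
Step 14: x=[5.7283] v=[-1.1118]
Step 15: x=[5.5529] v=[-0.7016]
Step 16: x=[5.4863] v=[-0.2663]
Step 17: x=[5.5309] v=[0.1785]
First v>=0 after going negative at step 17, time=4.2500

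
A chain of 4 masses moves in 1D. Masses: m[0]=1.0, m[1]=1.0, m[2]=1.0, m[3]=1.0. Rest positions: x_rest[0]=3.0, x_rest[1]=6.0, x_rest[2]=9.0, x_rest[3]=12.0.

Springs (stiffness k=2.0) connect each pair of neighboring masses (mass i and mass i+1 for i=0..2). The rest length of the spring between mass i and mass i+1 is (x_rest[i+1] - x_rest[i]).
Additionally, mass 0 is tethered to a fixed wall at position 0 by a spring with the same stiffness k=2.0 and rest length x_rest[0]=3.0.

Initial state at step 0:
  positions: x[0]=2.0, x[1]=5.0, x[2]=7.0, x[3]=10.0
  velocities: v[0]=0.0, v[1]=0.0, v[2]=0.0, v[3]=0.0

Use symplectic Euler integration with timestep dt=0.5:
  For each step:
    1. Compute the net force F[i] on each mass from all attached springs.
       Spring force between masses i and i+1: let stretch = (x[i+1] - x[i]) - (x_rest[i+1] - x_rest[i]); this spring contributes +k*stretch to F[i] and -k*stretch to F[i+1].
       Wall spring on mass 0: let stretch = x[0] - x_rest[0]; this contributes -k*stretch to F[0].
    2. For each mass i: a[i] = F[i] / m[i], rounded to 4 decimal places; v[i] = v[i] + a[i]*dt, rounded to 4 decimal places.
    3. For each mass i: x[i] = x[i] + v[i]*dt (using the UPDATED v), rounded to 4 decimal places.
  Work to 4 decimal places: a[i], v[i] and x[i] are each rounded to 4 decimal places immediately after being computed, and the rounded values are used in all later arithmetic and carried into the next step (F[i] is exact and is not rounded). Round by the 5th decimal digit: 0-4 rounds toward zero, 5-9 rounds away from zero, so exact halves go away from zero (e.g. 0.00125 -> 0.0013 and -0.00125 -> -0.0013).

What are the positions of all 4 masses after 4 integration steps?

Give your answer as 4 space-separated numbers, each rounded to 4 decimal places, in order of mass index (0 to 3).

Answer: 2.3750 5.8125 7.8750 11.1875

Derivation:
Step 0: x=[2.0000 5.0000 7.0000 10.0000] v=[0.0000 0.0000 0.0000 0.0000]
Step 1: x=[2.5000 4.5000 7.5000 10.0000] v=[1.0000 -1.0000 1.0000 0.0000]
Step 2: x=[2.7500 4.5000 7.7500 10.2500] v=[0.5000 0.0000 0.5000 0.5000]
Step 3: x=[2.5000 5.2500 7.6250 10.7500] v=[-0.5000 1.5000 -0.2500 1.0000]
Step 4: x=[2.3750 5.8125 7.8750 11.1875] v=[-0.2500 1.1250 0.5000 0.8750]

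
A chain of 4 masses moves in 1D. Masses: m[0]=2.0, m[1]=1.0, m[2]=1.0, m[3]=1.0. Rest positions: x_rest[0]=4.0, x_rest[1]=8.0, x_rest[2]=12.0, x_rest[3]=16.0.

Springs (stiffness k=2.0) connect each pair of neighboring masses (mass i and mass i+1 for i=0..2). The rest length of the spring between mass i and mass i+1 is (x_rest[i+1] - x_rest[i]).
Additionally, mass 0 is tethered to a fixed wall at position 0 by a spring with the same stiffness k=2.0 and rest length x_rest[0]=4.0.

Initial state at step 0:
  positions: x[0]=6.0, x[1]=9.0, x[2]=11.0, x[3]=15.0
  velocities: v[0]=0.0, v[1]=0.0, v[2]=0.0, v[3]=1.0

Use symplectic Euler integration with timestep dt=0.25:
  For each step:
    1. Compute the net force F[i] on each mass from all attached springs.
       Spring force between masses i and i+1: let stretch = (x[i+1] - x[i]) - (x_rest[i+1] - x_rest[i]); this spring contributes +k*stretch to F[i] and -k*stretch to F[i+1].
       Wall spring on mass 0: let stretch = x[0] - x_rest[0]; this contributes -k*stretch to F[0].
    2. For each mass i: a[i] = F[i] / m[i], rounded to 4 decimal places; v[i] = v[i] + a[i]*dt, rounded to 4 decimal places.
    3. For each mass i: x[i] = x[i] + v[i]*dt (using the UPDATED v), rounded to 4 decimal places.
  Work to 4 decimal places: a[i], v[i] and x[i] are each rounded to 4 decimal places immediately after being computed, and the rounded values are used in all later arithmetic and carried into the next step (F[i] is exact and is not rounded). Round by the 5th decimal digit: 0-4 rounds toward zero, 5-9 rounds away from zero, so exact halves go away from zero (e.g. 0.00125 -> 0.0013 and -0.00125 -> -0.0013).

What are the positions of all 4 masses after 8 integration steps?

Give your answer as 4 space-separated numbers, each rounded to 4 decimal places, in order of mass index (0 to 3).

Answer: 2.3890 8.0641 13.1417 18.0354

Derivation:
Step 0: x=[6.0000 9.0000 11.0000 15.0000] v=[0.0000 0.0000 0.0000 1.0000]
Step 1: x=[5.8125 8.8750 11.2500 15.2500] v=[-0.7500 -0.5000 1.0000 1.0000]
Step 2: x=[5.4531 8.6641 11.7031 15.5000] v=[-1.4375 -0.8438 1.8125 1.0000]
Step 3: x=[4.9536 8.4317 12.2510 15.7754] v=[-1.9980 -0.9298 2.1915 1.1016]
Step 4: x=[4.3619 8.2419 12.7620 16.1103] v=[-2.3669 -0.7592 2.0441 1.3394]
Step 5: x=[3.7401 8.1321 13.1266 16.5266] v=[-2.4874 -0.4392 1.4582 1.6653]
Step 6: x=[3.1590 8.0976 13.2919 17.0179] v=[-2.3244 -0.1380 0.6610 1.9653]
Step 7: x=[2.6891 8.0951 13.2736 17.5435] v=[-1.8795 -0.0102 -0.0732 2.1023]
Step 8: x=[2.3890 8.0641 13.1417 18.0354] v=[-1.2003 -0.1240 -0.5275 1.9674]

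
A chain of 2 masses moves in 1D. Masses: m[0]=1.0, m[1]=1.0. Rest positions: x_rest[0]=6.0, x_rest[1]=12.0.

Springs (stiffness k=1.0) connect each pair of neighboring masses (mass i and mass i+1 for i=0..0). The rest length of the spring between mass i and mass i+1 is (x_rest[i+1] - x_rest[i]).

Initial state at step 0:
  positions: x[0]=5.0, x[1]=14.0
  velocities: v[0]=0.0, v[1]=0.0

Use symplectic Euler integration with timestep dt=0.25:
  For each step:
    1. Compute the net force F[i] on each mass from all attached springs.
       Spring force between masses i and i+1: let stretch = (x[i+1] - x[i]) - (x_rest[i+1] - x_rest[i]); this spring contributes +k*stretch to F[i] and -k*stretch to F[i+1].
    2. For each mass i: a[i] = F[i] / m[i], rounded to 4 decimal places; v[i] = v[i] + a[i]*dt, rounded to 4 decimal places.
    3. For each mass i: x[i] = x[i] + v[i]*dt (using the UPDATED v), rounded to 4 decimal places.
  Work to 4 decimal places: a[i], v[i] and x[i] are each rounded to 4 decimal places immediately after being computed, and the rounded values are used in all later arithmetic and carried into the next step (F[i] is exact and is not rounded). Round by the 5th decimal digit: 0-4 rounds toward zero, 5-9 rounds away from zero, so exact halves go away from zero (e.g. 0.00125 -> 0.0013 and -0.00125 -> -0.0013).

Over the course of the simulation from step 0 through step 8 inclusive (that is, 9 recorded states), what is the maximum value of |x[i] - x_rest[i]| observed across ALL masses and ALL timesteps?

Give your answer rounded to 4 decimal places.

Step 0: x=[5.0000 14.0000] v=[0.0000 0.0000]
Step 1: x=[5.1875 13.8125] v=[0.7500 -0.7500]
Step 2: x=[5.5391 13.4609] v=[1.4063 -1.4063]
Step 3: x=[6.0108 12.9892] v=[1.8868 -1.8868]
Step 4: x=[6.5437 12.4564] v=[2.1314 -2.1314]
Step 5: x=[7.0711 11.9290] v=[2.1096 -2.1096]
Step 6: x=[7.5271 11.4730] v=[1.8241 -1.8241]
Step 7: x=[7.8548 11.1454] v=[1.3106 -1.3106]
Step 8: x=[8.0131 10.9871] v=[0.6333 -0.6333]
Max displacement = 2.0131

Answer: 2.0131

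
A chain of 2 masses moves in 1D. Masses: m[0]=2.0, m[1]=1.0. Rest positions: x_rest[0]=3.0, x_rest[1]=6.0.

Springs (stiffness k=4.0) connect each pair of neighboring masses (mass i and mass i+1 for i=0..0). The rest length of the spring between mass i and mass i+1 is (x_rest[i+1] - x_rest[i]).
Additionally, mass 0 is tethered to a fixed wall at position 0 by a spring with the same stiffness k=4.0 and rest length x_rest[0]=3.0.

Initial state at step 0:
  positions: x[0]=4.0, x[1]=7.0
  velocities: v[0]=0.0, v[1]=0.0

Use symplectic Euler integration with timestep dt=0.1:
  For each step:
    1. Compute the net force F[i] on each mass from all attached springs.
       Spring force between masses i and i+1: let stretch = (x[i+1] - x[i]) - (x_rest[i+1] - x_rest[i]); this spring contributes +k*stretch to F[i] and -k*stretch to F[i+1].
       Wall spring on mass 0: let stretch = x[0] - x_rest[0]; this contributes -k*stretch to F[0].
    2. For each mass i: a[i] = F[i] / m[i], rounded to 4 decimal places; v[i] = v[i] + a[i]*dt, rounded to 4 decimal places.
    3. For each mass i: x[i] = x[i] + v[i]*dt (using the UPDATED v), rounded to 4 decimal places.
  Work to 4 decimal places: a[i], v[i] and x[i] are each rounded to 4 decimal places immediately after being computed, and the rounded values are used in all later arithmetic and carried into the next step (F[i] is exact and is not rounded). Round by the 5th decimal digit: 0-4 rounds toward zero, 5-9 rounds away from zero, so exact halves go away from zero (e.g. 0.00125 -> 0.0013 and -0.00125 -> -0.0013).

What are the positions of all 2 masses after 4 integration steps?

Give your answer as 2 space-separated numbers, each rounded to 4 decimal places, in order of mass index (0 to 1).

Step 0: x=[4.0000 7.0000] v=[0.0000 0.0000]
Step 1: x=[3.9800 7.0000] v=[-0.2000 0.0000]
Step 2: x=[3.9408 6.9992] v=[-0.3920 -0.0080]
Step 3: x=[3.8840 6.9961] v=[-0.5685 -0.0314]
Step 4: x=[3.8117 6.9885] v=[-0.7229 -0.0762]

Answer: 3.8117 6.9885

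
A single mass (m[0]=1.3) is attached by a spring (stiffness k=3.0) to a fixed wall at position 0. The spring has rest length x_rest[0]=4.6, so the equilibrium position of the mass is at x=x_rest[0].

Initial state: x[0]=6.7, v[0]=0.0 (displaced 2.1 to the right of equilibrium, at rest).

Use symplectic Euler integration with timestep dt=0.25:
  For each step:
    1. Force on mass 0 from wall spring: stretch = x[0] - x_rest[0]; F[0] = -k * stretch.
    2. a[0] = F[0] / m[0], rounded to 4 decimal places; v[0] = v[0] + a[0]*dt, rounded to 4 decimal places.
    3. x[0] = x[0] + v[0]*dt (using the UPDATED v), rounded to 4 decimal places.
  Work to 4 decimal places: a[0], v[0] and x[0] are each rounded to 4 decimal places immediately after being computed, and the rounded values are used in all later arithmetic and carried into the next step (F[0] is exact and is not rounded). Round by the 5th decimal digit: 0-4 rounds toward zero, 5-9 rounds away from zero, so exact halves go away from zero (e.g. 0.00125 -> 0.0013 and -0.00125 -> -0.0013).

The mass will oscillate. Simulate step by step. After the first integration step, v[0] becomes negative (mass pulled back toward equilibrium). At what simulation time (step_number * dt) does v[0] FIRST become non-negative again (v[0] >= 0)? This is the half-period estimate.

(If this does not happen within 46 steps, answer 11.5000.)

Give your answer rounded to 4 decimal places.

Answer: 2.2500

Derivation:
Step 0: x=[6.7000] v=[0.0000]
Step 1: x=[6.3971] v=[-1.2116]
Step 2: x=[5.8350] v=[-2.2484]
Step 3: x=[5.0948] v=[-2.9609]
Step 4: x=[4.2832] v=[-3.2464]
Step 5: x=[3.5173] v=[-3.0636]
Step 6: x=[2.9076] v=[-2.4390]
Step 7: x=[2.5420] v=[-1.4626]
Step 8: x=[2.4732] v=[-0.2753]
Step 9: x=[2.7111] v=[0.9517]
First v>=0 after going negative at step 9, time=2.2500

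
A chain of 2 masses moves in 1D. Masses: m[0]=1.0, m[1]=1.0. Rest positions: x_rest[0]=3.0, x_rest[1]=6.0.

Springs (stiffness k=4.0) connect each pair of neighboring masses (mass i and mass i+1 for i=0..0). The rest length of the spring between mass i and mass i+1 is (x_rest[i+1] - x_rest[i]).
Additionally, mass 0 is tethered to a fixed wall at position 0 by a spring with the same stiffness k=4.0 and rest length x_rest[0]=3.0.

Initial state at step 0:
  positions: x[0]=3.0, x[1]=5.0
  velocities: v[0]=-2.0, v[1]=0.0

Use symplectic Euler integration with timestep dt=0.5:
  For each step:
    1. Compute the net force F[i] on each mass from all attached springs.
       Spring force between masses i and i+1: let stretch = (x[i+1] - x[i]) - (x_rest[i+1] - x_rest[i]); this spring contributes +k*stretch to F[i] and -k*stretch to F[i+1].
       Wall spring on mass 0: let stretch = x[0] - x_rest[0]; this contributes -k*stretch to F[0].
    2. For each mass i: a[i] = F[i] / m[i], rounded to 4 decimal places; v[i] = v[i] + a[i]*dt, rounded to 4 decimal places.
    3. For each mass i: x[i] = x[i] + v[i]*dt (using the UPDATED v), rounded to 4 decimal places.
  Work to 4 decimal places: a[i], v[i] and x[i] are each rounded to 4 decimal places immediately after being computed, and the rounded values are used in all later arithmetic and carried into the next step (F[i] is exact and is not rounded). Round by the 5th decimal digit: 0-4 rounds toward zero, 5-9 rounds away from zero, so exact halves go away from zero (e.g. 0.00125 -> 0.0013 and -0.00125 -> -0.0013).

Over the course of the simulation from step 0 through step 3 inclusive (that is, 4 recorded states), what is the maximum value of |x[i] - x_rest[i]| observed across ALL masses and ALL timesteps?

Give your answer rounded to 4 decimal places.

Answer: 2.0000

Derivation:
Step 0: x=[3.0000 5.0000] v=[-2.0000 0.0000]
Step 1: x=[1.0000 6.0000] v=[-4.0000 2.0000]
Step 2: x=[3.0000 5.0000] v=[4.0000 -2.0000]
Step 3: x=[4.0000 5.0000] v=[2.0000 0.0000]
Max displacement = 2.0000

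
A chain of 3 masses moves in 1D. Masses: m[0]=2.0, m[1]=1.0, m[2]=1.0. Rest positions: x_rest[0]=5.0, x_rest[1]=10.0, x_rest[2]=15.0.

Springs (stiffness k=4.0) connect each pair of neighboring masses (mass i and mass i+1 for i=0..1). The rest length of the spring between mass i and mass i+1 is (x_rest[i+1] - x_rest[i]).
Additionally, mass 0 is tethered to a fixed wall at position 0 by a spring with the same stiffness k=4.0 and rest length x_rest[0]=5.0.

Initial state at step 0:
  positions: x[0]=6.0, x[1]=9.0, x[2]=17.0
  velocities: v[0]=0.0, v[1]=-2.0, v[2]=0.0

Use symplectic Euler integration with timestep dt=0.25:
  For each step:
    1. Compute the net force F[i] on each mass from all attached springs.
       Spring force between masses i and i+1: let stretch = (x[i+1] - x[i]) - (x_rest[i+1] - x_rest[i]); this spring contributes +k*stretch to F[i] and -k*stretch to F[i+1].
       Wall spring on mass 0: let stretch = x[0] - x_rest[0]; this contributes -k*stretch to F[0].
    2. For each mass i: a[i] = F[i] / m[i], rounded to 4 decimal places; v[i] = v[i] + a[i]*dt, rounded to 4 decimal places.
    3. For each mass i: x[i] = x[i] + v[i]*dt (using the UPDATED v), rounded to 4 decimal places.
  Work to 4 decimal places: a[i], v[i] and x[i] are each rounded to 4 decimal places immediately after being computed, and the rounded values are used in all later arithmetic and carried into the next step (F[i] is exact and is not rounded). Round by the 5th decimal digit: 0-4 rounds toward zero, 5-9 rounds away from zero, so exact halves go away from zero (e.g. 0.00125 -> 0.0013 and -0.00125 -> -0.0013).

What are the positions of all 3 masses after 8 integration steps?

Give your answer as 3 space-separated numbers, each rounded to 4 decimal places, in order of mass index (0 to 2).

Step 0: x=[6.0000 9.0000 17.0000] v=[0.0000 -2.0000 0.0000]
Step 1: x=[5.6250 9.7500 16.2500] v=[-1.5000 3.0000 -3.0000]
Step 2: x=[5.0625 11.0938 15.1250] v=[-2.2500 5.3750 -4.5000]
Step 3: x=[4.6211 11.9375 14.2422] v=[-1.7656 3.3749 -3.5312]
Step 4: x=[4.5166 11.5283 14.0332] v=[-0.4180 -1.6368 -0.8359]
Step 5: x=[4.7240 9.9924 14.4480] v=[0.8296 -6.1436 1.6592]
Step 6: x=[4.9995 8.2533 14.9989] v=[1.1018 -6.9564 2.2036]
Step 7: x=[5.0568 7.3872 15.1134] v=[0.2290 -3.4646 0.4580]
Step 8: x=[4.7733 7.8700 14.5464] v=[-1.1342 1.9312 -2.2682]

Answer: 4.7733 7.8700 14.5464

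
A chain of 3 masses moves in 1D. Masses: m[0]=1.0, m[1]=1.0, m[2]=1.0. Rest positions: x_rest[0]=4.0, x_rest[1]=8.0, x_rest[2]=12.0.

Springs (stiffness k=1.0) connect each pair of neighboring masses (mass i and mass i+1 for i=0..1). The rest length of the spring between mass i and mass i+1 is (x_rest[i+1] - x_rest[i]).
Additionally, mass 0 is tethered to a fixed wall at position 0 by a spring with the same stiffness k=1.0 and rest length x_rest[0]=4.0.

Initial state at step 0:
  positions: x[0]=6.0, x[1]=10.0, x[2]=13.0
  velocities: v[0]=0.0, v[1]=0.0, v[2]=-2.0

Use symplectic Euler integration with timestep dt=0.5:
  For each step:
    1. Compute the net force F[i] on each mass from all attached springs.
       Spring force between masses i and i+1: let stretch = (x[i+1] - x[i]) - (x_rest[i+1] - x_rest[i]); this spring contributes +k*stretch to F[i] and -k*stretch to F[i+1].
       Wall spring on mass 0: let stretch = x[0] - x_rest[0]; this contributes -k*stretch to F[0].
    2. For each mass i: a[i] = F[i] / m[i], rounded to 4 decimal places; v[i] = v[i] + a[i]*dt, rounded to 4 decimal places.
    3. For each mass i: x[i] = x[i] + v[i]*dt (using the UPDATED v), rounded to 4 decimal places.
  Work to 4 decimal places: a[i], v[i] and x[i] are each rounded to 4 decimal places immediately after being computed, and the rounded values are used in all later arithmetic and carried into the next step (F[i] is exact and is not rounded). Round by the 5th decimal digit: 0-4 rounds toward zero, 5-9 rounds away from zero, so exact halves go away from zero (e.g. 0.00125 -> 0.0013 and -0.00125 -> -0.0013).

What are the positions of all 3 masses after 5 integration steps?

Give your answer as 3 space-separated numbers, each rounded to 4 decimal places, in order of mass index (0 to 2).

Step 0: x=[6.0000 10.0000 13.0000] v=[0.0000 0.0000 -2.0000]
Step 1: x=[5.5000 9.7500 12.2500] v=[-1.0000 -0.5000 -1.5000]
Step 2: x=[4.6875 9.0625 11.8750] v=[-1.6250 -1.3750 -0.7500]
Step 3: x=[3.7969 7.9844 11.7969] v=[-1.7813 -2.1563 -0.1563]
Step 4: x=[3.0039 6.8125 11.7656] v=[-1.5860 -2.3438 -0.0626]
Step 5: x=[2.4121 5.9267 11.4960] v=[-1.1837 -1.7716 -0.5392]

Answer: 2.4121 5.9267 11.4960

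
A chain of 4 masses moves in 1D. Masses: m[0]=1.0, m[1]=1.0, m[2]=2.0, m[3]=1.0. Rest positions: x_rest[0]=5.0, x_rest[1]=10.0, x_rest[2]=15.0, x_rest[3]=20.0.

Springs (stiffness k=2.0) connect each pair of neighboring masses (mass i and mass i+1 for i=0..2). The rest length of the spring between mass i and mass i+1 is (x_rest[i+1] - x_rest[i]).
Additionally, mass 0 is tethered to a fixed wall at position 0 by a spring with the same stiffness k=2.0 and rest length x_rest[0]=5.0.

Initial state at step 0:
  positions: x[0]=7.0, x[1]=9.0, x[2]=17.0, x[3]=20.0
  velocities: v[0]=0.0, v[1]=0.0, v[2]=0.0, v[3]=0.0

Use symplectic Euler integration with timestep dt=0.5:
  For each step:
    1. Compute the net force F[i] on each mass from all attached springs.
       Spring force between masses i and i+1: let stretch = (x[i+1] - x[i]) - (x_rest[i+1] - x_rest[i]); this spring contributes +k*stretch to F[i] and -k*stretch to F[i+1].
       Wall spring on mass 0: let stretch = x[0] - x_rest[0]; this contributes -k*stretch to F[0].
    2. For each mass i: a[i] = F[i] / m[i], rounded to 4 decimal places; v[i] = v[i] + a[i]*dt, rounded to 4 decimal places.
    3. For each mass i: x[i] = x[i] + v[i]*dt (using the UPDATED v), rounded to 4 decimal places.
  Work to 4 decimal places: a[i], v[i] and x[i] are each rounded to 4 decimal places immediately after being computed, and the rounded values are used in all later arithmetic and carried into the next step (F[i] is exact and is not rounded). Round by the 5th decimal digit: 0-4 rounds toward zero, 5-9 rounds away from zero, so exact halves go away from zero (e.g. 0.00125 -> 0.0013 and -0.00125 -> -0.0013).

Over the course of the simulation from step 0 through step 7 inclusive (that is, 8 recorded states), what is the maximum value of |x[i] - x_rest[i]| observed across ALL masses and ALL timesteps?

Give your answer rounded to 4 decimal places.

Answer: 3.1250

Derivation:
Step 0: x=[7.0000 9.0000 17.0000 20.0000] v=[0.0000 0.0000 0.0000 0.0000]
Step 1: x=[4.5000 12.0000 15.7500 21.0000] v=[-5.0000 6.0000 -2.5000 2.0000]
Step 2: x=[3.5000 13.1250 14.8750 21.8750] v=[-2.0000 2.2500 -1.7500 1.7500]
Step 3: x=[5.5625 10.3125 15.3125 21.7500] v=[4.1250 -5.6250 0.8750 -0.2500]
Step 4: x=[7.2188 7.6250 16.1094 20.9063] v=[3.3125 -5.3750 1.5938 -1.6875]
Step 5: x=[5.4688 8.9766 15.9844 20.1641] v=[-3.5001 2.7032 -0.2500 -1.4844]
Step 6: x=[2.7383 12.0782 15.1524 19.8321] v=[-5.4611 6.2032 -1.6641 -0.6641]
Step 7: x=[3.3086 12.0470 14.7217 19.6602] v=[1.1405 -0.0625 -0.8614 -0.3438]
Max displacement = 3.1250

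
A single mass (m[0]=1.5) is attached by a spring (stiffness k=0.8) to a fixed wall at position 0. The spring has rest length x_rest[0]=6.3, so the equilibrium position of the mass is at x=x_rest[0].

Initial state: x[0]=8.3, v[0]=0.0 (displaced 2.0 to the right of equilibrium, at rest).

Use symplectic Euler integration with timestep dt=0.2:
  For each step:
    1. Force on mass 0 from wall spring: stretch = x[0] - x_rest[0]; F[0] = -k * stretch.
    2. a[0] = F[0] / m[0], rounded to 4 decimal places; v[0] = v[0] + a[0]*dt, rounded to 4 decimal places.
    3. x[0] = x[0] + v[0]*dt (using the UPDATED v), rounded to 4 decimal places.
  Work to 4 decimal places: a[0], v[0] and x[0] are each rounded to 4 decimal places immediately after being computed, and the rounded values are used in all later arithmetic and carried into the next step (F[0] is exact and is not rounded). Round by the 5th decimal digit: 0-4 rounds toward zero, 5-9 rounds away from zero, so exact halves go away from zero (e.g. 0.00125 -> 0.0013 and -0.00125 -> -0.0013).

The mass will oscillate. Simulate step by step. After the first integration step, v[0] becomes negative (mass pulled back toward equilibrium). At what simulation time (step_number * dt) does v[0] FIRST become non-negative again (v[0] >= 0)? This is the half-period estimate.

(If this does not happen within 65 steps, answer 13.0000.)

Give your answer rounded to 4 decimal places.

Answer: 4.4000

Derivation:
Step 0: x=[8.3000] v=[0.0000]
Step 1: x=[8.2573] v=[-0.2133]
Step 2: x=[8.1729] v=[-0.4221]
Step 3: x=[8.0485] v=[-0.6219]
Step 4: x=[7.8868] v=[-0.8084]
Step 5: x=[7.6913] v=[-0.9777]
Step 6: x=[7.4661] v=[-1.1261]
Step 7: x=[7.2160] v=[-1.2505]
Step 8: x=[6.9464] v=[-1.3482]
Step 9: x=[6.6630] v=[-1.4171]
Step 10: x=[6.3718] v=[-1.4558]
Step 11: x=[6.0791] v=[-1.4635]
Step 12: x=[5.7911] v=[-1.4399]
Step 13: x=[5.5140] v=[-1.3856]
Step 14: x=[5.2536] v=[-1.3018]
Step 15: x=[5.0156] v=[-1.1902]
Step 16: x=[4.8050] v=[-1.0532]
Step 17: x=[4.6263] v=[-0.8937]
Step 18: x=[4.4833] v=[-0.7152]
Step 19: x=[4.3790] v=[-0.5214]
Step 20: x=[4.3157] v=[-0.3165]
Step 21: x=[4.2947] v=[-0.1048]
Step 22: x=[4.3165] v=[0.1091]
First v>=0 after going negative at step 22, time=4.4000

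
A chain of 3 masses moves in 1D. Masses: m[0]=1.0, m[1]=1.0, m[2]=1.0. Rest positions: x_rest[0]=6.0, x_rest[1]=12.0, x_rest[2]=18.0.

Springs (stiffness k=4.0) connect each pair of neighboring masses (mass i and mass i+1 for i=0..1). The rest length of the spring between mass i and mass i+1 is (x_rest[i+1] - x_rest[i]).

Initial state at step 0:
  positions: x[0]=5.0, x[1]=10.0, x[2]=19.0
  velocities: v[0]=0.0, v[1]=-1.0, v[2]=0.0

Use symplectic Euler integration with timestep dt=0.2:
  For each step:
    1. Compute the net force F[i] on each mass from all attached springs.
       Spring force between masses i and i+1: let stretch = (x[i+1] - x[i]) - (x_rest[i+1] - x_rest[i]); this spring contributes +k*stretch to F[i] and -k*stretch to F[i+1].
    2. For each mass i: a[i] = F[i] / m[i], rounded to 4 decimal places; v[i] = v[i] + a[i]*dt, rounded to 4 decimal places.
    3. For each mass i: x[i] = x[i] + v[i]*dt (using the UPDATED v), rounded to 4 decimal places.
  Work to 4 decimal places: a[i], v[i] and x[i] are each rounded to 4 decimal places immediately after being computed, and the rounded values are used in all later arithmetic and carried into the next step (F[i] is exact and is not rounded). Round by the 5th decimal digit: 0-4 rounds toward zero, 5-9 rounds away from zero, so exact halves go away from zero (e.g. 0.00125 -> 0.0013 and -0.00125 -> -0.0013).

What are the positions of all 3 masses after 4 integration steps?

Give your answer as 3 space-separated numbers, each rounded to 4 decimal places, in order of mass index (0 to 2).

Step 0: x=[5.0000 10.0000 19.0000] v=[0.0000 -1.0000 0.0000]
Step 1: x=[4.8400 10.4400 18.5200] v=[-0.8000 2.2000 -2.4000]
Step 2: x=[4.6160 11.2768 17.7072] v=[-1.1200 4.1840 -4.0640]
Step 3: x=[4.4977 12.0767 16.8255] v=[-0.5914 3.9997 -4.4083]
Step 4: x=[4.6321 12.4238 16.1440] v=[0.6718 1.7355 -3.4073]

Answer: 4.6321 12.4238 16.1440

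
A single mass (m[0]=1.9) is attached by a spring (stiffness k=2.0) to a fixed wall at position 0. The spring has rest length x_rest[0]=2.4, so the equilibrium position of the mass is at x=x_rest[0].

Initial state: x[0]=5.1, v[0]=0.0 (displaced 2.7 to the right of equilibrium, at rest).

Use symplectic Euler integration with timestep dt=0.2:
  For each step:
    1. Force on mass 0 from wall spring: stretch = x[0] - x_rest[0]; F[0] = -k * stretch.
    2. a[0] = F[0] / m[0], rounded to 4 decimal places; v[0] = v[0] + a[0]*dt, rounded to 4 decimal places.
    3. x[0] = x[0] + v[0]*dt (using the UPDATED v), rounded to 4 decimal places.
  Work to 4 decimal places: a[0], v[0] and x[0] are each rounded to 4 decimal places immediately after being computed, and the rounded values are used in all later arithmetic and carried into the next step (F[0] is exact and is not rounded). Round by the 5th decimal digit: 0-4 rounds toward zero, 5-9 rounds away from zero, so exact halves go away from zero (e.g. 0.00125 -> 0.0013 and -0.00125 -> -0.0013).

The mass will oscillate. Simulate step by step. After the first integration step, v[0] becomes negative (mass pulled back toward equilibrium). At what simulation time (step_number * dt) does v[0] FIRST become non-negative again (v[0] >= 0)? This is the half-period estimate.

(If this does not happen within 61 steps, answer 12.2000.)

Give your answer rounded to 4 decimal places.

Step 0: x=[5.1000] v=[0.0000]
Step 1: x=[4.9863] v=[-0.5684]
Step 2: x=[4.7637] v=[-1.1129]
Step 3: x=[4.4416] v=[-1.6105]
Step 4: x=[4.0335] v=[-2.0403]
Step 5: x=[3.5567] v=[-2.3842]
Step 6: x=[3.0312] v=[-2.6277]
Step 7: x=[2.4791] v=[-2.7606]
Step 8: x=[1.9236] v=[-2.7773]
Step 9: x=[1.3882] v=[-2.6770]
Step 10: x=[0.8954] v=[-2.4640]
Step 11: x=[0.4660] v=[-2.1472]
Step 12: x=[0.1180] v=[-1.7400]
Step 13: x=[-0.1339] v=[-1.2596]
Step 14: x=[-0.2791] v=[-0.7261]
Step 15: x=[-0.3115] v=[-0.1621]
Step 16: x=[-0.2298] v=[0.4087]
First v>=0 after going negative at step 16, time=3.2000

Answer: 3.2000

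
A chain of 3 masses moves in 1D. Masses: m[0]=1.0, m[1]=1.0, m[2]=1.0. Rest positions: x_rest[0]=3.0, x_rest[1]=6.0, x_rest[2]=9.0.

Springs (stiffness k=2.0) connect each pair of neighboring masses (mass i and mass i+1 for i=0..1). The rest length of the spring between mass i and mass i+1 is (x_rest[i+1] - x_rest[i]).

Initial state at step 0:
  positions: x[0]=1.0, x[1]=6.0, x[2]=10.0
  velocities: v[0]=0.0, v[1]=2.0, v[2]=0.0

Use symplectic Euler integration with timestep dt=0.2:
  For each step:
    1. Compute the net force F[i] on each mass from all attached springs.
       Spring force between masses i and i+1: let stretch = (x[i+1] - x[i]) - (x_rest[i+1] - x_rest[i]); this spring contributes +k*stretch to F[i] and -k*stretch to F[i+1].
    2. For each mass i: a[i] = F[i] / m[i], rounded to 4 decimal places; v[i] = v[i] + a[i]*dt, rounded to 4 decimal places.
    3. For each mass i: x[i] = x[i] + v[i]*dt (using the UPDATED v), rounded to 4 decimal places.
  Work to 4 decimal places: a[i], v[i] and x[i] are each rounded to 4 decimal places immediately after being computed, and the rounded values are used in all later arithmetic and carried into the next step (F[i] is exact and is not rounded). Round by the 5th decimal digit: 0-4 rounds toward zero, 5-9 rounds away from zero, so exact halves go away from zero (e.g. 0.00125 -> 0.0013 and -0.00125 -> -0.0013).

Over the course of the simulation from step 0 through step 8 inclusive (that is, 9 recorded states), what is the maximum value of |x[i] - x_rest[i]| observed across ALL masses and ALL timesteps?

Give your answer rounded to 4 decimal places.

Answer: 2.1513

Derivation:
Step 0: x=[1.0000 6.0000 10.0000] v=[0.0000 2.0000 0.0000]
Step 1: x=[1.1600 6.3200 9.9200] v=[0.8000 1.6000 -0.4000]
Step 2: x=[1.4928 6.5152 9.7920] v=[1.6640 0.9760 -0.6400]
Step 3: x=[1.9874 6.5708 9.6419] v=[2.4730 0.2778 -0.7507]
Step 4: x=[2.6087 6.5054 9.4861] v=[3.1064 -0.3271 -0.7791]
Step 5: x=[3.3017 6.3667 9.3318] v=[3.4651 -0.6935 -0.7714]
Step 6: x=[3.9999 6.2200 9.1803] v=[3.4911 -0.7335 -0.7574]
Step 7: x=[4.6357 6.1325 9.0320] v=[3.1791 -0.4374 -0.7415]
Step 8: x=[5.1513 6.1572 8.8917] v=[2.5778 0.1237 -0.7013]
Max displacement = 2.1513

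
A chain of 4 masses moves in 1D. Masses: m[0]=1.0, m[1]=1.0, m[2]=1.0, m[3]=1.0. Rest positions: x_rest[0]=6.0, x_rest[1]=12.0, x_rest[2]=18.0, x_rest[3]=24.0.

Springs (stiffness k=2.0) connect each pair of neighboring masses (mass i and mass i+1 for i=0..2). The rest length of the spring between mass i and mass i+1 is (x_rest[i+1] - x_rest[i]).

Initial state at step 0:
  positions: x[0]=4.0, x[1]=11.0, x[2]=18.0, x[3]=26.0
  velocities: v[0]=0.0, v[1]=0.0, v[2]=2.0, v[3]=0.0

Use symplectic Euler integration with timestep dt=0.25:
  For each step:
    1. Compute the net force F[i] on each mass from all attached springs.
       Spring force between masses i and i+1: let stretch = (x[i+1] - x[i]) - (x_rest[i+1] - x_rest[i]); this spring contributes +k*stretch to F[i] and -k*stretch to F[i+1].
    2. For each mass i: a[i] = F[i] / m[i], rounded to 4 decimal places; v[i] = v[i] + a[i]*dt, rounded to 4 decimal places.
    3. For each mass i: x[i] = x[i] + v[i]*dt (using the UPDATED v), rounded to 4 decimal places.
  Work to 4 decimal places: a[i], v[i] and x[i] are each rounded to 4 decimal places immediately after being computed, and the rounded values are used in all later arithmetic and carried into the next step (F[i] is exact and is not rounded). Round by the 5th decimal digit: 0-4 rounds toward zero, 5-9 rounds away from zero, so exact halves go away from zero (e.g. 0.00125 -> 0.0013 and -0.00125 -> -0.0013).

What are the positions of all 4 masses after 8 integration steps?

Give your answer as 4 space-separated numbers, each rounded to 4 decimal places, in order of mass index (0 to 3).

Step 0: x=[4.0000 11.0000 18.0000 26.0000] v=[0.0000 0.0000 2.0000 0.0000]
Step 1: x=[4.1250 11.0000 18.6250 25.7500] v=[0.5000 0.0000 2.5000 -1.0000]
Step 2: x=[4.3594 11.0938 19.1875 25.3594] v=[0.9375 0.3750 2.2500 -1.5625]
Step 3: x=[4.6856 11.3575 19.5098 24.9473] v=[1.3047 1.0547 1.2891 -1.6485]
Step 4: x=[5.0958 11.8062 19.4927 24.6055] v=[1.6407 1.7949 -0.0683 -1.3673]
Step 5: x=[5.5948 12.3770 19.1539 24.3746] v=[1.9959 2.2830 -1.3552 -0.9237]
Step 6: x=[6.1916 12.9471 18.6206 24.2411] v=[2.3870 2.2804 -2.1333 -0.5341]
Step 7: x=[6.8828 13.3820 18.0807 24.1550] v=[2.7648 1.7394 -2.1598 -0.3444]
Step 8: x=[7.6364 13.5918 17.7127 24.0596] v=[3.0144 0.8392 -1.4720 -0.3816]

Answer: 7.6364 13.5918 17.7127 24.0596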